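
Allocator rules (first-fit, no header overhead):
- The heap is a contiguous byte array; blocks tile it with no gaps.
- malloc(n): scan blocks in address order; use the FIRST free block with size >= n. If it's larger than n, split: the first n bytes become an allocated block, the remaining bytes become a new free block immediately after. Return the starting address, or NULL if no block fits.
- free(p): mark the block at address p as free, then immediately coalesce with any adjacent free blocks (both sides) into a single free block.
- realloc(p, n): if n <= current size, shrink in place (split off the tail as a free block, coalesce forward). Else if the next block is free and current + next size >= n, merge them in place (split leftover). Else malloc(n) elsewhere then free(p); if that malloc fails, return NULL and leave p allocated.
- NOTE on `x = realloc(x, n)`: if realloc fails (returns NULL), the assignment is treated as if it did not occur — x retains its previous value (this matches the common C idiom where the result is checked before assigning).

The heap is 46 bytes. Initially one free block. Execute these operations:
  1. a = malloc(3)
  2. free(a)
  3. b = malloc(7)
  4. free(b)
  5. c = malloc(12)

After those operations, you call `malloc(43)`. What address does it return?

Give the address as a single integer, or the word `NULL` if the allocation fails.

Op 1: a = malloc(3) -> a = 0; heap: [0-2 ALLOC][3-45 FREE]
Op 2: free(a) -> (freed a); heap: [0-45 FREE]
Op 3: b = malloc(7) -> b = 0; heap: [0-6 ALLOC][7-45 FREE]
Op 4: free(b) -> (freed b); heap: [0-45 FREE]
Op 5: c = malloc(12) -> c = 0; heap: [0-11 ALLOC][12-45 FREE]
malloc(43): first-fit scan over [0-11 ALLOC][12-45 FREE] -> NULL

Answer: NULL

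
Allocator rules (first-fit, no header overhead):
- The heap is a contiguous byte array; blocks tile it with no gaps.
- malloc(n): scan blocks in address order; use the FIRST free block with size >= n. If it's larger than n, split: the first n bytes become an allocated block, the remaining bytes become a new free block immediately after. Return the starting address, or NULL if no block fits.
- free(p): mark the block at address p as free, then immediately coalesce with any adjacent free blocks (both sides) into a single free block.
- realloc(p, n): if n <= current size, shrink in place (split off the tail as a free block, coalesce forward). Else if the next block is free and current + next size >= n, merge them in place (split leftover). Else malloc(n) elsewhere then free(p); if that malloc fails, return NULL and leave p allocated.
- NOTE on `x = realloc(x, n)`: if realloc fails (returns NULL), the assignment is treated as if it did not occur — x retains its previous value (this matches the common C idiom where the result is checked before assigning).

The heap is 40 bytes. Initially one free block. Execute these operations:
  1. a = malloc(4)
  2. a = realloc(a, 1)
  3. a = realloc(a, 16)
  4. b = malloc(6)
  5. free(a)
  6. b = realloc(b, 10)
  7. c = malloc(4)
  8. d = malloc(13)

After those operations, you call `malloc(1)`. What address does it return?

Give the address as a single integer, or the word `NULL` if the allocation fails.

Op 1: a = malloc(4) -> a = 0; heap: [0-3 ALLOC][4-39 FREE]
Op 2: a = realloc(a, 1) -> a = 0; heap: [0-0 ALLOC][1-39 FREE]
Op 3: a = realloc(a, 16) -> a = 0; heap: [0-15 ALLOC][16-39 FREE]
Op 4: b = malloc(6) -> b = 16; heap: [0-15 ALLOC][16-21 ALLOC][22-39 FREE]
Op 5: free(a) -> (freed a); heap: [0-15 FREE][16-21 ALLOC][22-39 FREE]
Op 6: b = realloc(b, 10) -> b = 16; heap: [0-15 FREE][16-25 ALLOC][26-39 FREE]
Op 7: c = malloc(4) -> c = 0; heap: [0-3 ALLOC][4-15 FREE][16-25 ALLOC][26-39 FREE]
Op 8: d = malloc(13) -> d = 26; heap: [0-3 ALLOC][4-15 FREE][16-25 ALLOC][26-38 ALLOC][39-39 FREE]
malloc(1): first-fit scan over [0-3 ALLOC][4-15 FREE][16-25 ALLOC][26-38 ALLOC][39-39 FREE] -> 4

Answer: 4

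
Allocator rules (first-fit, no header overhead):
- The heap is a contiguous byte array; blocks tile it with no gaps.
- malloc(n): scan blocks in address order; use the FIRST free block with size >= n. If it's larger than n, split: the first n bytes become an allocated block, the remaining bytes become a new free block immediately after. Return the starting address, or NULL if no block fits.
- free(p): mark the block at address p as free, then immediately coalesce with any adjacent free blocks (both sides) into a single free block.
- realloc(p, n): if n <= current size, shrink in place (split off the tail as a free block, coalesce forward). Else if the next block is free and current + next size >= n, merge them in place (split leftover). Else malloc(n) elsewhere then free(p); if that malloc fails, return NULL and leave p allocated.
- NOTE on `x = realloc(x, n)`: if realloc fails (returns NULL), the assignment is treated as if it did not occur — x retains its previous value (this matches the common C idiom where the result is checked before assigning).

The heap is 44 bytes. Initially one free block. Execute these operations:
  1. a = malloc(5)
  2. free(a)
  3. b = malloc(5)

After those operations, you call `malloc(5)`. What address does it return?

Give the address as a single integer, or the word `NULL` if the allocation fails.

Op 1: a = malloc(5) -> a = 0; heap: [0-4 ALLOC][5-43 FREE]
Op 2: free(a) -> (freed a); heap: [0-43 FREE]
Op 3: b = malloc(5) -> b = 0; heap: [0-4 ALLOC][5-43 FREE]
malloc(5): first-fit scan over [0-4 ALLOC][5-43 FREE] -> 5

Answer: 5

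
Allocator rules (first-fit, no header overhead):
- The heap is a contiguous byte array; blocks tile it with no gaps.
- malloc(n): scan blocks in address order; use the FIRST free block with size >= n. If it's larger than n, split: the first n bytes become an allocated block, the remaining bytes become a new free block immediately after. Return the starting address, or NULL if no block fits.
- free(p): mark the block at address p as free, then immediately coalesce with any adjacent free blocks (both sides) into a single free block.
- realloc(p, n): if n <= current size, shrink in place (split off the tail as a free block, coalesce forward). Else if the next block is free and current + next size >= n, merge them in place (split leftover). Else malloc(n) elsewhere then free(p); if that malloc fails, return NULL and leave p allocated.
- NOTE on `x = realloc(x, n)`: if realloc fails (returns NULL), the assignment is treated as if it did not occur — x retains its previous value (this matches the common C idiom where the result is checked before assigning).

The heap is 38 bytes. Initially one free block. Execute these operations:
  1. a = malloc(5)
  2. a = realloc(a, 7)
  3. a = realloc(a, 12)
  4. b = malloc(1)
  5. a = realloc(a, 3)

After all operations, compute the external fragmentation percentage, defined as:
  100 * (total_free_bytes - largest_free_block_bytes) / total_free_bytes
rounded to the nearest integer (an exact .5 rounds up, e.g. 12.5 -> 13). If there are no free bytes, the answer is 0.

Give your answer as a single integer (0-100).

Answer: 26

Derivation:
Op 1: a = malloc(5) -> a = 0; heap: [0-4 ALLOC][5-37 FREE]
Op 2: a = realloc(a, 7) -> a = 0; heap: [0-6 ALLOC][7-37 FREE]
Op 3: a = realloc(a, 12) -> a = 0; heap: [0-11 ALLOC][12-37 FREE]
Op 4: b = malloc(1) -> b = 12; heap: [0-11 ALLOC][12-12 ALLOC][13-37 FREE]
Op 5: a = realloc(a, 3) -> a = 0; heap: [0-2 ALLOC][3-11 FREE][12-12 ALLOC][13-37 FREE]
Free blocks: [9 25] total_free=34 largest=25 -> 100*(34-25)/34 = 900/34 ≈ 26.471 -> rounds to 26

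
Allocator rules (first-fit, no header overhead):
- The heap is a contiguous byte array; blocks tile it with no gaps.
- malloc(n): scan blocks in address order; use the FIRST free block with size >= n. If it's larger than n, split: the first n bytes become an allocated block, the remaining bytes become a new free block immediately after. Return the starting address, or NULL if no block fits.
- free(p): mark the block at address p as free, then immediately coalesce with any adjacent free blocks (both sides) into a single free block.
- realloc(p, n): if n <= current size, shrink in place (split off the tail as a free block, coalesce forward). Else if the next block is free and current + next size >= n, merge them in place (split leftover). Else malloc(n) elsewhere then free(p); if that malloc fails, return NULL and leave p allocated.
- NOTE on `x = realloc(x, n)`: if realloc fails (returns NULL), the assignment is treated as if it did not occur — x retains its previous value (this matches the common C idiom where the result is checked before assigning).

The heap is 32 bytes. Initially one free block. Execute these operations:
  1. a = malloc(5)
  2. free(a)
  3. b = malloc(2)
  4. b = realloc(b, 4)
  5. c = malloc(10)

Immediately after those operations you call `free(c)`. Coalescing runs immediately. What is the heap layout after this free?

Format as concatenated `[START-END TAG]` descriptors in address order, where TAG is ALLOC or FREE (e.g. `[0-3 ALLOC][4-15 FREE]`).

Op 1: a = malloc(5) -> a = 0; heap: [0-4 ALLOC][5-31 FREE]
Op 2: free(a) -> (freed a); heap: [0-31 FREE]
Op 3: b = malloc(2) -> b = 0; heap: [0-1 ALLOC][2-31 FREE]
Op 4: b = realloc(b, 4) -> b = 0; heap: [0-3 ALLOC][4-31 FREE]
Op 5: c = malloc(10) -> c = 4; heap: [0-3 ALLOC][4-13 ALLOC][14-31 FREE]
free(c): c = 4 -> block [4-13 ALLOC]; mark free, coalesce with adjacent free neighbors -> [0-3 ALLOC][4-31 FREE]

Answer: [0-3 ALLOC][4-31 FREE]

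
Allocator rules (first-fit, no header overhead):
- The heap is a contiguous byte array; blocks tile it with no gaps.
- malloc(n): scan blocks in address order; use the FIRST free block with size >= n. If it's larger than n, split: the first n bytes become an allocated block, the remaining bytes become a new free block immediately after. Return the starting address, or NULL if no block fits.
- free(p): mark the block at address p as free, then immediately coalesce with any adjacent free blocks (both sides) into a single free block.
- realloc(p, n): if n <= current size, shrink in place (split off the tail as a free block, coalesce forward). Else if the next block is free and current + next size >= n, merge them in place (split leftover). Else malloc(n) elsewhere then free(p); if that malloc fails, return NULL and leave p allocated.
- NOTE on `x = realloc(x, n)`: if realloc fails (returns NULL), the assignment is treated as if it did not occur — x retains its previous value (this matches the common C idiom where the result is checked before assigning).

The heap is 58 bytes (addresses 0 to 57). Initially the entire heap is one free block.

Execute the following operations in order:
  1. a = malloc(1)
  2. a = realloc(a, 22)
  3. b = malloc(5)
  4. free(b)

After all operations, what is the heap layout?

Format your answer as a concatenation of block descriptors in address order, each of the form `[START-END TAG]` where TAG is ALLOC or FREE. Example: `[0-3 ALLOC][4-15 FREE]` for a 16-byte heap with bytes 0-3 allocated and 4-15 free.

Op 1: a = malloc(1) -> a = 0; heap: [0-0 ALLOC][1-57 FREE]
Op 2: a = realloc(a, 22) -> a = 0; heap: [0-21 ALLOC][22-57 FREE]
Op 3: b = malloc(5) -> b = 22; heap: [0-21 ALLOC][22-26 ALLOC][27-57 FREE]
Op 4: free(b) -> (freed b); heap: [0-21 ALLOC][22-57 FREE]

Answer: [0-21 ALLOC][22-57 FREE]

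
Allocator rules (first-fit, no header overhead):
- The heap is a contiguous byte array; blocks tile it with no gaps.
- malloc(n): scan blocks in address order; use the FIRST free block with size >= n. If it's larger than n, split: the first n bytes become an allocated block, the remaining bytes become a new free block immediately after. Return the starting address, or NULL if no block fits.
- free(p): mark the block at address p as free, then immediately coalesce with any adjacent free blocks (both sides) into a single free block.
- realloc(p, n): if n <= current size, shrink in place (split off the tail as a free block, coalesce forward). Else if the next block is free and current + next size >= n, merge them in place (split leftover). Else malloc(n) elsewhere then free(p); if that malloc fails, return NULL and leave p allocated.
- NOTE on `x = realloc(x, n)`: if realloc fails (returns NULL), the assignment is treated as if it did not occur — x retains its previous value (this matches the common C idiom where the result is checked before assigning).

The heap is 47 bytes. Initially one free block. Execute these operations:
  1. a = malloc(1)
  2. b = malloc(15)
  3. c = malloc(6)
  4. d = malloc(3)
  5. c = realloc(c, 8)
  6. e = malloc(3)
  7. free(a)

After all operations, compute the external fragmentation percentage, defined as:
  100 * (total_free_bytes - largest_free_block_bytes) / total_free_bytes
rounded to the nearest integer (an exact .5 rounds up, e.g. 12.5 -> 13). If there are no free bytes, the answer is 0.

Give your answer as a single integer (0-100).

Answer: 22

Derivation:
Op 1: a = malloc(1) -> a = 0; heap: [0-0 ALLOC][1-46 FREE]
Op 2: b = malloc(15) -> b = 1; heap: [0-0 ALLOC][1-15 ALLOC][16-46 FREE]
Op 3: c = malloc(6) -> c = 16; heap: [0-0 ALLOC][1-15 ALLOC][16-21 ALLOC][22-46 FREE]
Op 4: d = malloc(3) -> d = 22; heap: [0-0 ALLOC][1-15 ALLOC][16-21 ALLOC][22-24 ALLOC][25-46 FREE]
Op 5: c = realloc(c, 8) -> c = 25; heap: [0-0 ALLOC][1-15 ALLOC][16-21 FREE][22-24 ALLOC][25-32 ALLOC][33-46 FREE]
Op 6: e = malloc(3) -> e = 16; heap: [0-0 ALLOC][1-15 ALLOC][16-18 ALLOC][19-21 FREE][22-24 ALLOC][25-32 ALLOC][33-46 FREE]
Op 7: free(a) -> (freed a); heap: [0-0 FREE][1-15 ALLOC][16-18 ALLOC][19-21 FREE][22-24 ALLOC][25-32 ALLOC][33-46 FREE]
Free blocks: [1 3 14] total_free=18 largest=14 -> 100*(18-14)/18 = 400/18 ≈ 22.222 -> rounds to 22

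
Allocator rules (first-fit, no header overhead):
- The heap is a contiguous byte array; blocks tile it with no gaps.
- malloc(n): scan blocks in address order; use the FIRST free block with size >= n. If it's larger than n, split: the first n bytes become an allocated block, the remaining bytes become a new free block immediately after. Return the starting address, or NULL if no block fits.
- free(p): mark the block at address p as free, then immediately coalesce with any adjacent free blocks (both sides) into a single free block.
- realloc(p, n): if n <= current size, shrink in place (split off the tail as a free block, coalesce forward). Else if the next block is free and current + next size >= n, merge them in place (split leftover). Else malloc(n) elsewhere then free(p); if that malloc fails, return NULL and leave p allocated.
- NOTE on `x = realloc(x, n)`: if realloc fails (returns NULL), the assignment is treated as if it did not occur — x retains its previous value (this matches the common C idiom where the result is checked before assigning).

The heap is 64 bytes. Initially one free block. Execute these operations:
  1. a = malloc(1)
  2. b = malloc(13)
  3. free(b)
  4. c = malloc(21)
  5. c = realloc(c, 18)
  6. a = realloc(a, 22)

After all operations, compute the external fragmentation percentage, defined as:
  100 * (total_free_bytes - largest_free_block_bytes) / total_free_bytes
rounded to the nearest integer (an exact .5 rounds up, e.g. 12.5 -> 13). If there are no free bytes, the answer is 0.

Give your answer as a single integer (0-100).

Op 1: a = malloc(1) -> a = 0; heap: [0-0 ALLOC][1-63 FREE]
Op 2: b = malloc(13) -> b = 1; heap: [0-0 ALLOC][1-13 ALLOC][14-63 FREE]
Op 3: free(b) -> (freed b); heap: [0-0 ALLOC][1-63 FREE]
Op 4: c = malloc(21) -> c = 1; heap: [0-0 ALLOC][1-21 ALLOC][22-63 FREE]
Op 5: c = realloc(c, 18) -> c = 1; heap: [0-0 ALLOC][1-18 ALLOC][19-63 FREE]
Op 6: a = realloc(a, 22) -> a = 19; heap: [0-0 FREE][1-18 ALLOC][19-40 ALLOC][41-63 FREE]
Free blocks: [1 23] total_free=24 largest=23 -> 100*(24-23)/24 = 100/24 ≈ 4.167 -> rounds to 4

Answer: 4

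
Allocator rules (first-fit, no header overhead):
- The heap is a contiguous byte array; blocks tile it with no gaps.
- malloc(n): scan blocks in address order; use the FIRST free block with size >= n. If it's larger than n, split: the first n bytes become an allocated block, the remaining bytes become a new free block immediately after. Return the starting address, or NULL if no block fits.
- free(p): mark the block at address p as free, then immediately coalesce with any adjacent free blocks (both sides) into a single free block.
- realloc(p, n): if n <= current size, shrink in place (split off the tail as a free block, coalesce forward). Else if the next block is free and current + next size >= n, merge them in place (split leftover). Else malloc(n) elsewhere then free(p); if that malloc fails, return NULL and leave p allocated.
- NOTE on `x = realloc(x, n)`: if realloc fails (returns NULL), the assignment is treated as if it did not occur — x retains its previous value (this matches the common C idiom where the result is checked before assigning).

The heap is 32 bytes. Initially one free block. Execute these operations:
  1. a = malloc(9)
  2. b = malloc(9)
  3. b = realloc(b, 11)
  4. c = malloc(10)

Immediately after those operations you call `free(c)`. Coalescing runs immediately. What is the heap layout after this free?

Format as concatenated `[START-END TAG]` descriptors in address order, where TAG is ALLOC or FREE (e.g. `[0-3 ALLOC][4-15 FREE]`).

Op 1: a = malloc(9) -> a = 0; heap: [0-8 ALLOC][9-31 FREE]
Op 2: b = malloc(9) -> b = 9; heap: [0-8 ALLOC][9-17 ALLOC][18-31 FREE]
Op 3: b = realloc(b, 11) -> b = 9; heap: [0-8 ALLOC][9-19 ALLOC][20-31 FREE]
Op 4: c = malloc(10) -> c = 20; heap: [0-8 ALLOC][9-19 ALLOC][20-29 ALLOC][30-31 FREE]
free(c): c = 20 -> block [20-29 ALLOC]; mark free, coalesce with adjacent free neighbors -> [0-8 ALLOC][9-19 ALLOC][20-31 FREE]

Answer: [0-8 ALLOC][9-19 ALLOC][20-31 FREE]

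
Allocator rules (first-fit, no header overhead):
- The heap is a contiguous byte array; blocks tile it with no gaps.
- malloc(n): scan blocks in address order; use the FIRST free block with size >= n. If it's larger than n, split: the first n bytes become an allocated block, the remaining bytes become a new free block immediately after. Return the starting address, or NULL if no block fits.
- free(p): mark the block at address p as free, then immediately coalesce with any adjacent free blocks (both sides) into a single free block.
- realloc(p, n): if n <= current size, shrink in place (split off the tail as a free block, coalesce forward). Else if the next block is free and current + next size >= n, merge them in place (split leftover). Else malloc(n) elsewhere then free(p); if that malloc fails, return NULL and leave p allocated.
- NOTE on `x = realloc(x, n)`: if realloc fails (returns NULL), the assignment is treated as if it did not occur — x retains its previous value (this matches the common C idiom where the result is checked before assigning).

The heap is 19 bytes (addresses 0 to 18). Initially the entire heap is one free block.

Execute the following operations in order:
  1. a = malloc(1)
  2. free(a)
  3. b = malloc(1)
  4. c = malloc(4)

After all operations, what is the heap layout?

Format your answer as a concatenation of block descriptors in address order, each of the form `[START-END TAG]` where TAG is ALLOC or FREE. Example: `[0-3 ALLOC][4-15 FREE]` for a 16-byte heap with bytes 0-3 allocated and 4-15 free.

Op 1: a = malloc(1) -> a = 0; heap: [0-0 ALLOC][1-18 FREE]
Op 2: free(a) -> (freed a); heap: [0-18 FREE]
Op 3: b = malloc(1) -> b = 0; heap: [0-0 ALLOC][1-18 FREE]
Op 4: c = malloc(4) -> c = 1; heap: [0-0 ALLOC][1-4 ALLOC][5-18 FREE]

Answer: [0-0 ALLOC][1-4 ALLOC][5-18 FREE]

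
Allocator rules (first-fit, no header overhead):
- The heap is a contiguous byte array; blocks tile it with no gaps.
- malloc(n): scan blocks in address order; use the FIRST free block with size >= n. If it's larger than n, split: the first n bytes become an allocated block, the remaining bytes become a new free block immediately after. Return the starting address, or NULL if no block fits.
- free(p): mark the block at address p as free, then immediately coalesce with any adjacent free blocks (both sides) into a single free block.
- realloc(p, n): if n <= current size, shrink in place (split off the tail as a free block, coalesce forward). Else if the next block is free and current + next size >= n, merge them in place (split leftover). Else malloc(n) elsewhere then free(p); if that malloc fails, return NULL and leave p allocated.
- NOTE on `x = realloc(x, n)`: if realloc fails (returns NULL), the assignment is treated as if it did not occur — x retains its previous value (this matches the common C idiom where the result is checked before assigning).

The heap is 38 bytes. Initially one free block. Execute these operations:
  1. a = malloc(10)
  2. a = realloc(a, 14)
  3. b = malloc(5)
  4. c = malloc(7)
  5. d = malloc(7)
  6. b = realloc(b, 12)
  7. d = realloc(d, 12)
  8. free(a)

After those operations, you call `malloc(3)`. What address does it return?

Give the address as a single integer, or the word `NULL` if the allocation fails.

Answer: 0

Derivation:
Op 1: a = malloc(10) -> a = 0; heap: [0-9 ALLOC][10-37 FREE]
Op 2: a = realloc(a, 14) -> a = 0; heap: [0-13 ALLOC][14-37 FREE]
Op 3: b = malloc(5) -> b = 14; heap: [0-13 ALLOC][14-18 ALLOC][19-37 FREE]
Op 4: c = malloc(7) -> c = 19; heap: [0-13 ALLOC][14-18 ALLOC][19-25 ALLOC][26-37 FREE]
Op 5: d = malloc(7) -> d = 26; heap: [0-13 ALLOC][14-18 ALLOC][19-25 ALLOC][26-32 ALLOC][33-37 FREE]
Op 6: b = realloc(b, 12) -> NULL (b unchanged); heap: [0-13 ALLOC][14-18 ALLOC][19-25 ALLOC][26-32 ALLOC][33-37 FREE]
Op 7: d = realloc(d, 12) -> d = 26; heap: [0-13 ALLOC][14-18 ALLOC][19-25 ALLOC][26-37 ALLOC]
Op 8: free(a) -> (freed a); heap: [0-13 FREE][14-18 ALLOC][19-25 ALLOC][26-37 ALLOC]
malloc(3): first-fit scan over [0-13 FREE][14-18 ALLOC][19-25 ALLOC][26-37 ALLOC] -> 0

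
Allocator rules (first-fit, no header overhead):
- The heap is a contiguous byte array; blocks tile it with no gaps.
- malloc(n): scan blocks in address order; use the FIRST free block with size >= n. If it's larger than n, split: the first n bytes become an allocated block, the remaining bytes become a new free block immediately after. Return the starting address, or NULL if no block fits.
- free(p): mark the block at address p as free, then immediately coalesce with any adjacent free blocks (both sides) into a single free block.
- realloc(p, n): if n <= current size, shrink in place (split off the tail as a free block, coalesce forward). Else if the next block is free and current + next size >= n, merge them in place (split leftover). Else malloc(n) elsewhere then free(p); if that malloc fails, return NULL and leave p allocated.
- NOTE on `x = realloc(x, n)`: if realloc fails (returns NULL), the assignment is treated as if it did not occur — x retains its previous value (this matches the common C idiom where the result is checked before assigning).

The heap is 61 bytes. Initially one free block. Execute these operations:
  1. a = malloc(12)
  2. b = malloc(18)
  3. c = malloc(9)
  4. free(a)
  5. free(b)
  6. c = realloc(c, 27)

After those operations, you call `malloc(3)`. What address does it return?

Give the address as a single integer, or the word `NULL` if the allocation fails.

Answer: 0

Derivation:
Op 1: a = malloc(12) -> a = 0; heap: [0-11 ALLOC][12-60 FREE]
Op 2: b = malloc(18) -> b = 12; heap: [0-11 ALLOC][12-29 ALLOC][30-60 FREE]
Op 3: c = malloc(9) -> c = 30; heap: [0-11 ALLOC][12-29 ALLOC][30-38 ALLOC][39-60 FREE]
Op 4: free(a) -> (freed a); heap: [0-11 FREE][12-29 ALLOC][30-38 ALLOC][39-60 FREE]
Op 5: free(b) -> (freed b); heap: [0-29 FREE][30-38 ALLOC][39-60 FREE]
Op 6: c = realloc(c, 27) -> c = 30; heap: [0-29 FREE][30-56 ALLOC][57-60 FREE]
malloc(3): first-fit scan over [0-29 FREE][30-56 ALLOC][57-60 FREE] -> 0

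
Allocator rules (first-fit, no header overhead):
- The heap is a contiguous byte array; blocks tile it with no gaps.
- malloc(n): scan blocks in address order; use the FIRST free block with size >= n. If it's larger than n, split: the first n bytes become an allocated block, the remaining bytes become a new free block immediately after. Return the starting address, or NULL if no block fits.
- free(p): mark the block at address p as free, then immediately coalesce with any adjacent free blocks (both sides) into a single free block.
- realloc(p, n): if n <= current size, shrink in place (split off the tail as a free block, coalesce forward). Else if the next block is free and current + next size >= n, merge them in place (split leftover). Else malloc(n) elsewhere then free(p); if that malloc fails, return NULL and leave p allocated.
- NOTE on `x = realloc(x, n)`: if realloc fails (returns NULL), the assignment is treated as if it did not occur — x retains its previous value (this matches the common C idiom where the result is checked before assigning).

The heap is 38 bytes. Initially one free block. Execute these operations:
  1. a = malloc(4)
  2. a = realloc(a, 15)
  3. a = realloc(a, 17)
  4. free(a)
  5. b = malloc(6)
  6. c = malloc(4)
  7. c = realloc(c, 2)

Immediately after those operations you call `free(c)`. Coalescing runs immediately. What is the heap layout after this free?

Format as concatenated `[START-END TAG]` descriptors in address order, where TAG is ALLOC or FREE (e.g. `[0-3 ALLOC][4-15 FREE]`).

Op 1: a = malloc(4) -> a = 0; heap: [0-3 ALLOC][4-37 FREE]
Op 2: a = realloc(a, 15) -> a = 0; heap: [0-14 ALLOC][15-37 FREE]
Op 3: a = realloc(a, 17) -> a = 0; heap: [0-16 ALLOC][17-37 FREE]
Op 4: free(a) -> (freed a); heap: [0-37 FREE]
Op 5: b = malloc(6) -> b = 0; heap: [0-5 ALLOC][6-37 FREE]
Op 6: c = malloc(4) -> c = 6; heap: [0-5 ALLOC][6-9 ALLOC][10-37 FREE]
Op 7: c = realloc(c, 2) -> c = 6; heap: [0-5 ALLOC][6-7 ALLOC][8-37 FREE]
free(c): c = 6 -> block [6-7 ALLOC]; mark free, coalesce with adjacent free neighbors -> [0-5 ALLOC][6-37 FREE]

Answer: [0-5 ALLOC][6-37 FREE]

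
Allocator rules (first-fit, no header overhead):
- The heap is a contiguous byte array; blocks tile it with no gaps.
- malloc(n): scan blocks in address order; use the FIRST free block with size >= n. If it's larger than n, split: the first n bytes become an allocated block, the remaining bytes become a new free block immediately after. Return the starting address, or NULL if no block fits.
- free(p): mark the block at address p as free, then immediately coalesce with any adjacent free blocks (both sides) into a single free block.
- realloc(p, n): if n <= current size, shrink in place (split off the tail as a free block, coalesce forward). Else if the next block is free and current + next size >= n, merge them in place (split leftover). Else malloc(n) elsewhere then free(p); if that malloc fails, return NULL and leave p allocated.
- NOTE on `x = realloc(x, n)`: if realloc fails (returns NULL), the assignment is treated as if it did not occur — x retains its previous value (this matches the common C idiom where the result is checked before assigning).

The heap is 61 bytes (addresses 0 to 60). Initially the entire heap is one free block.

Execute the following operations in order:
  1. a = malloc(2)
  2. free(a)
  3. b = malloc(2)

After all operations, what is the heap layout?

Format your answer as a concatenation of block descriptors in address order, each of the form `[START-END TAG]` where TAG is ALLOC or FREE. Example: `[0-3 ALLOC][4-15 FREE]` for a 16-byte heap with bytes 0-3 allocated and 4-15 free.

Op 1: a = malloc(2) -> a = 0; heap: [0-1 ALLOC][2-60 FREE]
Op 2: free(a) -> (freed a); heap: [0-60 FREE]
Op 3: b = malloc(2) -> b = 0; heap: [0-1 ALLOC][2-60 FREE]

Answer: [0-1 ALLOC][2-60 FREE]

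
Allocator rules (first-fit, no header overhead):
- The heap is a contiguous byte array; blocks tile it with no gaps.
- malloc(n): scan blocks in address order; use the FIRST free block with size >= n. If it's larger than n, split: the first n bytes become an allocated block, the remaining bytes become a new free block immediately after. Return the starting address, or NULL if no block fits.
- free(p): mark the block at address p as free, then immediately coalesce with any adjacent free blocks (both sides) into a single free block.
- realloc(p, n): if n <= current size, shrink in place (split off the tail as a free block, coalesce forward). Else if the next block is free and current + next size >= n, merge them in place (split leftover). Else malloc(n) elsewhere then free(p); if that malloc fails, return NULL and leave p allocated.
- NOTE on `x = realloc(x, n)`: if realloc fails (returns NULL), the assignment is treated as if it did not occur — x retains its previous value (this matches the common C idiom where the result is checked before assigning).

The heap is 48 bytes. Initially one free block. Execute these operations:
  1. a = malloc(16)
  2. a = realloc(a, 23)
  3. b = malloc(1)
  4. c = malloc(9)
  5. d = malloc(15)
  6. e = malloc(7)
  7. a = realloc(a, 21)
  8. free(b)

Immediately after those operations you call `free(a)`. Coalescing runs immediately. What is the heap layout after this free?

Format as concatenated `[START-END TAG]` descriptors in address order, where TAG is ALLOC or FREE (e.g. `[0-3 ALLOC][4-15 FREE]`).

Answer: [0-23 FREE][24-32 ALLOC][33-47 ALLOC]

Derivation:
Op 1: a = malloc(16) -> a = 0; heap: [0-15 ALLOC][16-47 FREE]
Op 2: a = realloc(a, 23) -> a = 0; heap: [0-22 ALLOC][23-47 FREE]
Op 3: b = malloc(1) -> b = 23; heap: [0-22 ALLOC][23-23 ALLOC][24-47 FREE]
Op 4: c = malloc(9) -> c = 24; heap: [0-22 ALLOC][23-23 ALLOC][24-32 ALLOC][33-47 FREE]
Op 5: d = malloc(15) -> d = 33; heap: [0-22 ALLOC][23-23 ALLOC][24-32 ALLOC][33-47 ALLOC]
Op 6: e = malloc(7) -> e = NULL; heap: [0-22 ALLOC][23-23 ALLOC][24-32 ALLOC][33-47 ALLOC]
Op 7: a = realloc(a, 21) -> a = 0; heap: [0-20 ALLOC][21-22 FREE][23-23 ALLOC][24-32 ALLOC][33-47 ALLOC]
Op 8: free(b) -> (freed b); heap: [0-20 ALLOC][21-23 FREE][24-32 ALLOC][33-47 ALLOC]
free(a): a = 0 -> block [0-20 ALLOC]; mark free, coalesce with adjacent free neighbors -> [0-23 FREE][24-32 ALLOC][33-47 ALLOC]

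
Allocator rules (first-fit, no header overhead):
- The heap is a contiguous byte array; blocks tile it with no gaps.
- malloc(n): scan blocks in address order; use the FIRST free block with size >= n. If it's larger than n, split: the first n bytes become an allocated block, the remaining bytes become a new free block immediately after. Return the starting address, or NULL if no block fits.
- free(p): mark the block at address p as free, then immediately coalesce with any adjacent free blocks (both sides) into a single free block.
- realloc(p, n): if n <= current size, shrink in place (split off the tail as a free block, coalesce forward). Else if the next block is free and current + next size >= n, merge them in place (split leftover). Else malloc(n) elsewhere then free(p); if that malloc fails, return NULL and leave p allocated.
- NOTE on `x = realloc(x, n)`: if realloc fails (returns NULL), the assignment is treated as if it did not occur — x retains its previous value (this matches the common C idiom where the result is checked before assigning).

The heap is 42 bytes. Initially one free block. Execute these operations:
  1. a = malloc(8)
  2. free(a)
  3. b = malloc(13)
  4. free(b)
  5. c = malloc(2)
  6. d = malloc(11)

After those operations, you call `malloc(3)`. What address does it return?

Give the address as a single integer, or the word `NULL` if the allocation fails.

Answer: 13

Derivation:
Op 1: a = malloc(8) -> a = 0; heap: [0-7 ALLOC][8-41 FREE]
Op 2: free(a) -> (freed a); heap: [0-41 FREE]
Op 3: b = malloc(13) -> b = 0; heap: [0-12 ALLOC][13-41 FREE]
Op 4: free(b) -> (freed b); heap: [0-41 FREE]
Op 5: c = malloc(2) -> c = 0; heap: [0-1 ALLOC][2-41 FREE]
Op 6: d = malloc(11) -> d = 2; heap: [0-1 ALLOC][2-12 ALLOC][13-41 FREE]
malloc(3): first-fit scan over [0-1 ALLOC][2-12 ALLOC][13-41 FREE] -> 13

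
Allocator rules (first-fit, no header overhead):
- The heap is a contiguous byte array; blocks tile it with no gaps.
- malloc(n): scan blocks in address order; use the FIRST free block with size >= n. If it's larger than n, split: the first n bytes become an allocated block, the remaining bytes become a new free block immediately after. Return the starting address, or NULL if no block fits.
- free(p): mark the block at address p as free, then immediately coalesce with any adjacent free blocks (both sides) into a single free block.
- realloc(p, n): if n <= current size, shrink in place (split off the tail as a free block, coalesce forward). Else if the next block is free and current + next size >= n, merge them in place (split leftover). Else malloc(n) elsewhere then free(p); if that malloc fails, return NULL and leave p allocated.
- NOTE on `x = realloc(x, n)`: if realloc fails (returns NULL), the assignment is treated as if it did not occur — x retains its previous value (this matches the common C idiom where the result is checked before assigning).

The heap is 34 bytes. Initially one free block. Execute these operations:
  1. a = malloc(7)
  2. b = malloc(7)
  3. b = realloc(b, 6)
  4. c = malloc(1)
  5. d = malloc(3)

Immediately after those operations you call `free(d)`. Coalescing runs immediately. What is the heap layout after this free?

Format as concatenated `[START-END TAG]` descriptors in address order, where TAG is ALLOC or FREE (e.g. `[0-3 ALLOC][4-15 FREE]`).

Op 1: a = malloc(7) -> a = 0; heap: [0-6 ALLOC][7-33 FREE]
Op 2: b = malloc(7) -> b = 7; heap: [0-6 ALLOC][7-13 ALLOC][14-33 FREE]
Op 3: b = realloc(b, 6) -> b = 7; heap: [0-6 ALLOC][7-12 ALLOC][13-33 FREE]
Op 4: c = malloc(1) -> c = 13; heap: [0-6 ALLOC][7-12 ALLOC][13-13 ALLOC][14-33 FREE]
Op 5: d = malloc(3) -> d = 14; heap: [0-6 ALLOC][7-12 ALLOC][13-13 ALLOC][14-16 ALLOC][17-33 FREE]
free(d): d = 14 -> block [14-16 ALLOC]; mark free, coalesce with adjacent free neighbors -> [0-6 ALLOC][7-12 ALLOC][13-13 ALLOC][14-33 FREE]

Answer: [0-6 ALLOC][7-12 ALLOC][13-13 ALLOC][14-33 FREE]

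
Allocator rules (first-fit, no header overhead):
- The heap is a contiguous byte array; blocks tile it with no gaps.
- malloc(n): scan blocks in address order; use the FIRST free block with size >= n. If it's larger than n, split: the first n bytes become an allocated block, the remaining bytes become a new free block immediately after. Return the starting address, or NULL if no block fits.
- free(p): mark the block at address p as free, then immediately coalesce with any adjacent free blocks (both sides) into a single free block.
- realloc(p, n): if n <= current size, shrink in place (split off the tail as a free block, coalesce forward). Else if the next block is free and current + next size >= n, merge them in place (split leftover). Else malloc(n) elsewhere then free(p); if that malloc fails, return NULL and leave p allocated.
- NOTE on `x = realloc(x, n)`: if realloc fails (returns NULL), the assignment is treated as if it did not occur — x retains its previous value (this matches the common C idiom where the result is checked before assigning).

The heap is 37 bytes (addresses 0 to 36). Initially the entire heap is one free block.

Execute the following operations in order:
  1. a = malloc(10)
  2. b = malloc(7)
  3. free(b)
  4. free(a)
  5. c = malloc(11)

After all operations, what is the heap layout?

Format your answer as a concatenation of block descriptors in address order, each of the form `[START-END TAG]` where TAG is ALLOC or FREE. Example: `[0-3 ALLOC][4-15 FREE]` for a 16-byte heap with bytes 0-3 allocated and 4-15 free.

Op 1: a = malloc(10) -> a = 0; heap: [0-9 ALLOC][10-36 FREE]
Op 2: b = malloc(7) -> b = 10; heap: [0-9 ALLOC][10-16 ALLOC][17-36 FREE]
Op 3: free(b) -> (freed b); heap: [0-9 ALLOC][10-36 FREE]
Op 4: free(a) -> (freed a); heap: [0-36 FREE]
Op 5: c = malloc(11) -> c = 0; heap: [0-10 ALLOC][11-36 FREE]

Answer: [0-10 ALLOC][11-36 FREE]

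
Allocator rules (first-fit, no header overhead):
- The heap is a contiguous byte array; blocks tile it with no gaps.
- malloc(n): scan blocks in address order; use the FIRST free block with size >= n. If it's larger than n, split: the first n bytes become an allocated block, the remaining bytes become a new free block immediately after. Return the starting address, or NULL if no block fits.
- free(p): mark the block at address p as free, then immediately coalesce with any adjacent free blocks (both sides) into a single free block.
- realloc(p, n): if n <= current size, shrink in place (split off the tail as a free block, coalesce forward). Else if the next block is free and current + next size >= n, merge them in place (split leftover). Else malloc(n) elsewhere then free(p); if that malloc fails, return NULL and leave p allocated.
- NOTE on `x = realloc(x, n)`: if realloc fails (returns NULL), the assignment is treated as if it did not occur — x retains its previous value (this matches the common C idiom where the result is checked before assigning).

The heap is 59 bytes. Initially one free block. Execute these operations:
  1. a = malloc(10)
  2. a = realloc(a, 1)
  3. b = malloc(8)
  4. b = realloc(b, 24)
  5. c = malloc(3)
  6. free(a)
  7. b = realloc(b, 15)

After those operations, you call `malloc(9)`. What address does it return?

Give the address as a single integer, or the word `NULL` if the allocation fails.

Answer: 16

Derivation:
Op 1: a = malloc(10) -> a = 0; heap: [0-9 ALLOC][10-58 FREE]
Op 2: a = realloc(a, 1) -> a = 0; heap: [0-0 ALLOC][1-58 FREE]
Op 3: b = malloc(8) -> b = 1; heap: [0-0 ALLOC][1-8 ALLOC][9-58 FREE]
Op 4: b = realloc(b, 24) -> b = 1; heap: [0-0 ALLOC][1-24 ALLOC][25-58 FREE]
Op 5: c = malloc(3) -> c = 25; heap: [0-0 ALLOC][1-24 ALLOC][25-27 ALLOC][28-58 FREE]
Op 6: free(a) -> (freed a); heap: [0-0 FREE][1-24 ALLOC][25-27 ALLOC][28-58 FREE]
Op 7: b = realloc(b, 15) -> b = 1; heap: [0-0 FREE][1-15 ALLOC][16-24 FREE][25-27 ALLOC][28-58 FREE]
malloc(9): first-fit scan over [0-0 FREE][1-15 ALLOC][16-24 FREE][25-27 ALLOC][28-58 FREE] -> 16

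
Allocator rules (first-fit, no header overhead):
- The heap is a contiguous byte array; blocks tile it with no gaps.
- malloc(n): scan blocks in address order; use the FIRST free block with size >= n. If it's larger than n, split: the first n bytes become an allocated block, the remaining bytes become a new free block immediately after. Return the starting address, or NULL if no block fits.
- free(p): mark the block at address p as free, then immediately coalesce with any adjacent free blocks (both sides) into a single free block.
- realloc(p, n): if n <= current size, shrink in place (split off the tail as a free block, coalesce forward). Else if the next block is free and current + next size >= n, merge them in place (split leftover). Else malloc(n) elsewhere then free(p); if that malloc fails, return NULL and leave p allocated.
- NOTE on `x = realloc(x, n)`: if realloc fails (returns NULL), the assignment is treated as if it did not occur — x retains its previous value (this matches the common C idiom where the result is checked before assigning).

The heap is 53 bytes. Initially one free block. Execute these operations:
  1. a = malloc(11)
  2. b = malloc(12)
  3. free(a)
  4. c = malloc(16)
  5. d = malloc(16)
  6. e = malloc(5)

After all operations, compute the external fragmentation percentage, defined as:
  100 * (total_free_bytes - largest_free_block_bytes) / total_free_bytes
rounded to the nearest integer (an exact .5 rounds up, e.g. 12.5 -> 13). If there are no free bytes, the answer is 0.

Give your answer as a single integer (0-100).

Answer: 30

Derivation:
Op 1: a = malloc(11) -> a = 0; heap: [0-10 ALLOC][11-52 FREE]
Op 2: b = malloc(12) -> b = 11; heap: [0-10 ALLOC][11-22 ALLOC][23-52 FREE]
Op 3: free(a) -> (freed a); heap: [0-10 FREE][11-22 ALLOC][23-52 FREE]
Op 4: c = malloc(16) -> c = 23; heap: [0-10 FREE][11-22 ALLOC][23-38 ALLOC][39-52 FREE]
Op 5: d = malloc(16) -> d = NULL; heap: [0-10 FREE][11-22 ALLOC][23-38 ALLOC][39-52 FREE]
Op 6: e = malloc(5) -> e = 0; heap: [0-4 ALLOC][5-10 FREE][11-22 ALLOC][23-38 ALLOC][39-52 FREE]
Free blocks: [6 14] total_free=20 largest=14 -> 100*(20-14)/20 = 600/20 = 30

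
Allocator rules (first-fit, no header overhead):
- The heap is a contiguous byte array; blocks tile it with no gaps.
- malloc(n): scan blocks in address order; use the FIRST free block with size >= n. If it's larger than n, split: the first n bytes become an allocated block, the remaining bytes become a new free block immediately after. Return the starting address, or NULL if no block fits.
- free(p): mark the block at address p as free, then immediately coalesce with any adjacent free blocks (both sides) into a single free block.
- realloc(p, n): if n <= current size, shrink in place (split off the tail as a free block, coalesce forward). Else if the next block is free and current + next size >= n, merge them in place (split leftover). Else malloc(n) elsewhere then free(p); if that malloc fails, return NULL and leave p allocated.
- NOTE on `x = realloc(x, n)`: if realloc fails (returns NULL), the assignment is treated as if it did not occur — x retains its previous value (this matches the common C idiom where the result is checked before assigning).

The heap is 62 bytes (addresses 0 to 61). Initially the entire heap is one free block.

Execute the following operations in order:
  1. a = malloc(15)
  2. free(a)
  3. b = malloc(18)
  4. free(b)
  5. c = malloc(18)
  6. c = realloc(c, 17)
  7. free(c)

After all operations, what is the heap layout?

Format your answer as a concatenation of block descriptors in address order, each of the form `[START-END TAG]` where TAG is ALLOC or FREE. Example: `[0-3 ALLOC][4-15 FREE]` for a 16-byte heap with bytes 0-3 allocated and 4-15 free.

Op 1: a = malloc(15) -> a = 0; heap: [0-14 ALLOC][15-61 FREE]
Op 2: free(a) -> (freed a); heap: [0-61 FREE]
Op 3: b = malloc(18) -> b = 0; heap: [0-17 ALLOC][18-61 FREE]
Op 4: free(b) -> (freed b); heap: [0-61 FREE]
Op 5: c = malloc(18) -> c = 0; heap: [0-17 ALLOC][18-61 FREE]
Op 6: c = realloc(c, 17) -> c = 0; heap: [0-16 ALLOC][17-61 FREE]
Op 7: free(c) -> (freed c); heap: [0-61 FREE]

Answer: [0-61 FREE]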